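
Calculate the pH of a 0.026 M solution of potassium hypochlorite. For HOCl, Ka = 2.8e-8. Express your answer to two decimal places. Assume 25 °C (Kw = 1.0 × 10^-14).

OCl- is the conjugate base of the weak acid HOCl.
Kb = Kw/Ka = 1.0×10^-14 / 2.8 × 10^-8 = 3.57 × 10^-7
Let x = [OH-] at equilibrium. Kb = x²/(0.026 − x).
Assume x ≪ 0.026: x ≈ √(3.57 × 10^-7 × 0.026) = 9.63 × 10^-5 M
pOH = 4.02, so pH = 14.00 − pOH = 9.98

pH = 9.98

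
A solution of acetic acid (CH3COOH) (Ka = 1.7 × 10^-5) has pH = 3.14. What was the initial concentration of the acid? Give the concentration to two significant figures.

[H+] = 10^(-3.14) = 7.24 × 10^-4 M = x
Ka = x²/(C₀ − x) ⇒ C₀ = x + x²/Ka
C₀ = 7.24 × 10^-4 + (7.24 × 10^-4)²/(1.7 × 10^-5) = 3.16 × 10^-2 M

C₀ = 3.2 × 10^-2 M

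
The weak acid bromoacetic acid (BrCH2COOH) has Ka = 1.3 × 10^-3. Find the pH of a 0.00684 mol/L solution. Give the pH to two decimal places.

pH = 2.62

BrCH2COOH ⇌ BrCH2COO- + H+
From the ICE table, Ka = [H+]²/(0.00684 − [H+]) = 1.3 × 10^-3.
[H+] is not negligible relative to C₀; solve [H+]² + 0.0013·[H+] − 8.89e-06 = 0.
[H+] = (−Ka + √(Ka² + 4·Ka·C₀))/2 = 2.40 × 10^-3 M
pH = −log[H+] = −log(2.40 × 10^-3) = 2.62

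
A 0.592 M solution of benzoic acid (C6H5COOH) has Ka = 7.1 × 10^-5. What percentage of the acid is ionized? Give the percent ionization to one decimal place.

C6H5COOH ⇌ C6H5COO- + H+; let x = [H+] at equilibrium.
x ≈ √(Ka·C₀) = √(7.1 × 10^-5 × 0.592) = 6.48 × 10^-3 M
Fraction ionized = 6.48 × 10^-3 / 0.592 = 0.0109 → 1.1%

1.1%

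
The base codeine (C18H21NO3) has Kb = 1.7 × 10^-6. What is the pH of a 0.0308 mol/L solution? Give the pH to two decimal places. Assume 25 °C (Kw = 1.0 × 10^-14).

pH = 10.36

C18H21NO3 + H2O ⇌ C18H22NO3+ + OH-
From the ICE table, Kb = x²/(0.0308 − x) = 1.7 × 10^-6.
Neglecting x in the denominator: x = √(1.7 × 10^-6 × 0.0308) = 2.29 × 10^-4 M
(x/C₀ = 0.74% < 5%, so the approximation holds.)
pOH = 3.64, so pH = 14.00 − pOH = 10.36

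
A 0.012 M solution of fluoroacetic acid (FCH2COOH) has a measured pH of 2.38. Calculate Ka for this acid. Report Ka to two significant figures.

Ka = 2.2 × 10^-3

[H+] = 10^(-2.38) = 4.17 × 10^-3 M
At equilibrium [HA] = 0.012 − 4.17 × 10^-3 = 7.83 × 10^-3 M
Ka = [H+][A-]/[HA] = (4.17 × 10^-3)² / 7.83 × 10^-3 = 2.2 × 10^-3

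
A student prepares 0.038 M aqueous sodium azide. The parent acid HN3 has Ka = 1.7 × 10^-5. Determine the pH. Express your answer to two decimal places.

pH = 8.67

N3- is the conjugate base of the weak acid HN3.
Kb = Kw/Ka = 1.0×10^-14 / 1.7 × 10^-5 = 5.88 × 10^-10
Kb = x²/(0.038 − x) = 5.88 × 10^-10
Neglecting x in the denominator: x = √(5.88 × 10^-10 × 0.038) = 4.73 × 10^-6 M
pOH = 5.33, so pH = 14.00 − pOH = 8.67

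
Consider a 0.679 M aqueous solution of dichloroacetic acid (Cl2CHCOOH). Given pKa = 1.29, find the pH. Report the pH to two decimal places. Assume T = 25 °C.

pH = 0.79

Cl2CHCOOH ⇌ Cl2CHCOO- + H+
Ka = 10^(−1.29) = 5.13 × 10^-2
Let x = [H+] at equilibrium. Ka = x²/(0.679 − x).
The 5% rule fails; solving x² + Ka·x − Ka·C₀ = 0 exactly:
x = [−0.0513 + √(0.0513² + 0.139)]/2 = 1.63 × 10^-1 M
pH = −log[H+] = −log(1.63 × 10^-1) = 0.79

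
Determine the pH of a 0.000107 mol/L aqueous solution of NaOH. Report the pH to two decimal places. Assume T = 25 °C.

NaOH is a strong base; [OH-] = 0.000107 M.
pOH = -log(0.000107) = 3.97
pH = 14.00 - 3.97 = 10.03

pH = 10.03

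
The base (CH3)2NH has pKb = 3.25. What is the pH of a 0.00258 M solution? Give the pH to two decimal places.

(CH3)2NH + H2O ⇌ (CH3)2NH2+ + OH-
Kb = 10^(−3.25) = 5.62 × 10^-4
From the ICE table, Kb = x²/(0.00258 − x) = 5.62 × 10^-4.
x is not negligible relative to C₀; solve x² + 0.000562·x − 1.45e-06 = 0.
x = [−0.000562 + √(0.000562² + 5.8e-06)]/2 = 9.55 × 10^-4 M
pOH = −log(9.55 × 10^-4) = 3.02; pH = 14.00 − 3.02 = 10.98

pH = 10.98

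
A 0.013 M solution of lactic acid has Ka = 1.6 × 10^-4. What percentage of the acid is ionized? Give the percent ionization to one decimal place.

10.5%

CH3CH(OH)COOH ⇌ CH3CH(OH)COO- + H+; let x = [H+] at equilibrium.
Ka = x²/(C₀ − x); solving the quadratic gives x = 1.36 × 10^-3 M.
% ionization = x/C₀ × 100% = 1.36 × 10^-3/0.013 × 100% = 10.5%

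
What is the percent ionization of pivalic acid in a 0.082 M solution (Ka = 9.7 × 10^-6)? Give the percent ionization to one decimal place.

(CH3)3CCOOH ⇌ (CH3)3CCOO- + H+; let x = [H+] at equilibrium.
x ≈ √(Ka·C₀) = √(9.7 × 10^-6 × 0.082) = 8.92 × 10^-4 M
Fraction ionized = 8.92 × 10^-4 / 0.082 = 0.0109 → 1.1%

1.1%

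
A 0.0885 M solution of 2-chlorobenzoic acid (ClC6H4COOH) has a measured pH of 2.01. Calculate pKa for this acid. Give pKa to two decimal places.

pKa = 2.92

[H+] = 10^(-2.01) = 9.77 × 10^-3 M
At equilibrium [HA] = 0.0885 − 9.77 × 10^-3 = 7.87 × 10^-2 M
Ka = [H+][A-]/[HA] = (9.77 × 10^-3)² / 7.87 × 10^-2 = 1.21 × 10^-3
pKa = -log(1.21 × 10^-3) = 2.92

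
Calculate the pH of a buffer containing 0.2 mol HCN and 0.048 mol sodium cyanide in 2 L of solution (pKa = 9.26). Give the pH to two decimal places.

Henderson–Hasselbalch: pH = pKa + log([CN-]/[HCN]) = 9.26 + log(0.048/0.2)
pH = 9.26 + (-0.620) = 8.64

pH = 8.64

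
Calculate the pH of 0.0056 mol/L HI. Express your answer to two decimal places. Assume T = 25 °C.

pH = 2.25

HI is a strong acid and dissociates completely, so [H+] = 0.0056 M.
pH = -log(0.0056) = 2.25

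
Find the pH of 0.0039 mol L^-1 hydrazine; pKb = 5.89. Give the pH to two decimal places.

N2H4 + H2O ⇌ N2H5+ + OH-
Kb = 10^(−5.89) = 1.29 × 10^-6
Kb = [OH-]²/(0.0039 − [OH-]) = 1.29 × 10^-6
Since Kb ≪ C₀, [OH-] ≈ √(Kb·C₀) = 7.09 × 10^-5 M.
([OH-]/C₀ = 1.8% < 5%, so the approximation holds.)
pOH = −log(7.09 × 10^-5) = 4.15; pH = 14.00 − 4.15 = 9.85

pH = 9.85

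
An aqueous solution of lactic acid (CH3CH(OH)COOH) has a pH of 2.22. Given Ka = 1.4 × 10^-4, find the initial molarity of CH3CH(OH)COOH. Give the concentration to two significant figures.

[H+] = 10^(-2.22) = 6.03 × 10^-3 M = x
Ka = x²/(C₀ − x) ⇒ C₀ = x + x²/Ka
C₀ = 6.03 × 10^-3 + (6.03 × 10^-3)²/(1.4 × 10^-4) = 2.66 × 10^-1 M

C₀ = 2.7 × 10^-1 M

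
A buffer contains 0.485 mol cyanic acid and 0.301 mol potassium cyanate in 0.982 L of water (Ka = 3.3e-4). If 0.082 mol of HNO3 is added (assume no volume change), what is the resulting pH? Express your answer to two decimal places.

Added H+ converts OCN- to HOCN: HOCN → 0.567 mol, OCN- → 0.219 mol.
pKa = −log(3.3 × 10^-4) = 3.481
Henderson–Hasselbalch with mole ratio 0.219/0.567: pH = 3.481 + (-0.413)

pH = 3.07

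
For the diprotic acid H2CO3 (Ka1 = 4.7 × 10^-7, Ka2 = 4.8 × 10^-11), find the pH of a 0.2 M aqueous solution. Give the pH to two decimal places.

Since Ka1 ≫ Ka2, the first ionization dominates [H+].
Ka1 = x²/(0.2 − x) = 4.7 × 10^-7
x ≈ √(4.7 × 10^-7 × 0.2) = 3.07 × 10^-4 M
pH = −log(3.07 × 10^-4) = 3.51

pH = 3.51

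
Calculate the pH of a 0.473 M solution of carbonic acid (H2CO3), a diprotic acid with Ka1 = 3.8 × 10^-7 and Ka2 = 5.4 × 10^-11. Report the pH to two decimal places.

pH = 3.37

Ka1 ≫ Ka2, so treat the first dissociation as the only significant source of H+.
Ka1 = x²/(0.473 − x) = 3.8 × 10^-7
x ≈ √(3.8 × 10^-7 × 0.473) = 4.24 × 10^-4 M
pH = −log(4.24 × 10^-4) = 3.37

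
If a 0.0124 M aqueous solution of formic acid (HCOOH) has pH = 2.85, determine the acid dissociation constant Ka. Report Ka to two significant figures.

Ka = 1.8 × 10^-4

[H+] = 10^(-2.85) = 1.41 × 10^-3 M
At equilibrium [HA] = 0.0124 − 1.41 × 10^-3 = 1.10 × 10^-2 M
Ka = [H+][A-]/[HA] = (1.41 × 10^-3)² / 1.10 × 10^-2 = 1.8 × 10^-4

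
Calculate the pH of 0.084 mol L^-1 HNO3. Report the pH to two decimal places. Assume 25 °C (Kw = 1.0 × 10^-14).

HNO3 is a strong acid and dissociates completely, so [H+] = 0.084 M.
pH = -log(0.084) = 1.08

pH = 1.08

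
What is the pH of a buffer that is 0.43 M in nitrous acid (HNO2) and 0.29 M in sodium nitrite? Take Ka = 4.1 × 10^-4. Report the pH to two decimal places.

pH = 3.22

pKa = −log(4.1 × 10^-4) = 3.387
Henderson–Hasselbalch: pH = pKa + log([NO2-]/[HNO2]) = 3.387 + log(0.29/0.43)
pH = 3.387 + (-0.171) = 3.22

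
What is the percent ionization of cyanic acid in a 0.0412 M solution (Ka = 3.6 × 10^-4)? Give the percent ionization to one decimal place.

HOCN ⇌ OCN- + H+; let x = [H+] at equilibrium.
Ka = x²/(C₀ − x); solving the quadratic gives x = 3.68 × 10^-3 M.
Fraction ionized = 3.68 × 10^-3 / 0.0412 = 0.0893 → 8.9%

8.9%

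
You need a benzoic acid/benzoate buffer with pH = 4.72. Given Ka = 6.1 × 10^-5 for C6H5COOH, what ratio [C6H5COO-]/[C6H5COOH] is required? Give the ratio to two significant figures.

ratio = 3.2

pKa = -log(6.1 × 10^-5) = 4.215
pH = pKa + log(r) ⇒ log(r) = 4.72 − 4.215 = +0.505
r = [C6H5COO-]/[C6H5COOH] = 10^(+0.505) = 3.2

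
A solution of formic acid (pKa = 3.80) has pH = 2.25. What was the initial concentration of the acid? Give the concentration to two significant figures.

[H+] = 10^(-2.25) = 5.62 × 10^-3 M = x
Ka = 10^(−3.80) = 1.58 × 10^-4
Ka = x²/(C₀ − x) ⇒ C₀ = x + x²/Ka
C₀ = 5.62 × 10^-3 + (5.62 × 10^-3)²/(1.58 × 10^-4) = 2.06 × 10^-1 M

C₀ = 2.1 × 10^-1 M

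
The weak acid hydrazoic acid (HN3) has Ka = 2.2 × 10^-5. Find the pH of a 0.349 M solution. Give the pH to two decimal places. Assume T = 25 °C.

HN3 ⇌ N3- + H+
Ka = [H+]²/(0.349 − [H+]) = 2.2 × 10^-5
Assume [H+] ≪ 0.349: [H+] ≈ √(2.2 × 10^-5 × 0.349) = 2.77 × 10^-3 M
pH = −log[H+] = −log(2.77 × 10^-3) = 2.56

pH = 2.56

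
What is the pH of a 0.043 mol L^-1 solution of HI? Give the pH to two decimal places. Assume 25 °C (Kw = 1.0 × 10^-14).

pH = 1.37

HI is a strong acid and dissociates completely, so [H+] = 0.043 M.
pH = -log(0.043) = 1.37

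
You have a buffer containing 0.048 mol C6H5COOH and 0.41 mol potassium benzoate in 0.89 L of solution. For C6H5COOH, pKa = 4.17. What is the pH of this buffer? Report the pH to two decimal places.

Using pH = pKa + log([base]/[acid]) with [base]/[acid] = 0.41/0.048:
pH = 4.17 + (+0.932) = 5.10

pH = 5.10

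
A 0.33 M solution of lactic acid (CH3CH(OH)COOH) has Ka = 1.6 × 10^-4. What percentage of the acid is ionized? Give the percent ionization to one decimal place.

CH3CH(OH)COOH ⇌ CH3CH(OH)COO- + H+; let x = [H+] at equilibrium.
x ≈ √(Ka·C₀) = √(1.6 × 10^-4 × 0.33) = 7.27 × 10^-3 M
Fraction ionized = 7.27 × 10^-3 / 0.33 = 0.0220 → 2.2%

2.2%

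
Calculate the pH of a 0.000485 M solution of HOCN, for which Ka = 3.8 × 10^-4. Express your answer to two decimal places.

HOCN ⇌ OCN- + H+
From the ICE table, Ka = x²/(0.000485 − x) = 3.8 × 10^-4.
x is not negligible relative to C₀; solve x² + 0.00038·x − 1.84e-07 = 0.
x = [−0.00038 + √(0.00038² + 7.37e-07)]/2 = 2.79 × 10^-4 M
pH = −log(2.79 × 10^-4) = 3.55

pH = 3.55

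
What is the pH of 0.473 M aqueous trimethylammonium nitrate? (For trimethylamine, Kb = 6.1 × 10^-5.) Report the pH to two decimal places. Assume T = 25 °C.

pH = 5.06

(CH3)3NH+ is the conjugate acid of the weak base (CH3)3N.
Ka = Kw/Kb = 1.0×10^-14 / 6.1 × 10^-5 = 1.64 × 10^-10
From the ICE table, Ka = [H+]²/(0.473 − [H+]) = 1.64 × 10^-10.
Assume [H+] ≪ 0.473: [H+] ≈ √(1.64 × 10^-10 × 0.473) = 8.81 × 10^-6 M
([H+]/C₀ = 0.0019% < 5%, so the approximation holds.)
pH = −log(8.81 × 10^-6) = 5.06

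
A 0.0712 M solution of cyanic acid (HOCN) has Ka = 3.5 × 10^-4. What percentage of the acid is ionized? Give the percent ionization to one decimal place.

HOCN ⇌ OCN- + H+; let x = [H+] at equilibrium.
Solve x² + 0.00035x − 2.49e-05 = 0 → x = 4.82 × 10^-3 M
Fraction ionized = 4.82 × 10^-3 / 0.0712 = 0.0677 → 6.8%

6.8%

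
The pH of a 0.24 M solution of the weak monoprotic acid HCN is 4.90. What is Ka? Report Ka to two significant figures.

[H+] = 10^(-4.90) = 1.26 × 10^-5 M
At equilibrium [HA] = 0.24 − 1.26 × 10^-5 = 2.40 × 10^-1 M
Ka = [H+][A-]/[HA] = (1.26 × 10^-5)² / 2.40 × 10^-1 = 6.6 × 10^-10

Ka = 6.6 × 10^-10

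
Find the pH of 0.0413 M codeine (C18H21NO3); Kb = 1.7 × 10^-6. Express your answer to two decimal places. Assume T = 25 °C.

C18H21NO3 + H2O ⇌ C18H22NO3+ + OH-
Kb = [OH-]²/(0.0413 − [OH-]) = 1.7 × 10^-6
Assume [OH-] ≪ 0.0413: [OH-] ≈ √(1.7 × 10^-6 × 0.0413) = 2.65 × 10^-4 M
([OH-]/C₀ = 0.64% < 5%, so the approximation holds.)
pOH = 3.58, so pH = 14.00 − pOH = 10.42

pH = 10.42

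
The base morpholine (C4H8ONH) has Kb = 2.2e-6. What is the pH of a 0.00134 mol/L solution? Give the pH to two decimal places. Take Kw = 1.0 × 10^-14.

pH = 9.73

C4H8ONH + H2O ⇌ C4H8ONH2+ + OH-
Kb = [OH-]²/(0.00134 − [OH-]) = 2.2 × 10^-6
Since Kb ≪ C₀, [OH-] ≈ √(Kb·C₀) = 5.43 × 10^-5 M.
Check: 4.1% ionized — well under 5%, approximation valid.
pOH = 4.27, so pH = 14.00 − pOH = 9.73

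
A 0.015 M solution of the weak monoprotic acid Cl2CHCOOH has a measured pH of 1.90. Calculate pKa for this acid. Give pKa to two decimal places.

pKa = 1.18

[H+] = 10^(-1.90) = 1.26 × 10^-2 M
At equilibrium [HA] = 0.015 − 1.26 × 10^-2 = 2.40 × 10^-3 M
Ka = [H+][A-]/[HA] = (1.26 × 10^-2)² / 2.40 × 10^-3 = 6.62 × 10^-2
pKa = -log(6.62 × 10^-2) = 1.18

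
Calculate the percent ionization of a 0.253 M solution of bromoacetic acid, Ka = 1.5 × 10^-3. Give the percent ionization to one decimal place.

BrCH2COOH ⇌ BrCH2COO- + H+; let x = [H+] at equilibrium.
Solve x² + 0.0015x − 0.00038 = 0 → x = 1.87 × 10^-2 M
Fraction ionized = 1.87 × 10^-2 / 0.253 = 0.0739 → 7.4%

7.4%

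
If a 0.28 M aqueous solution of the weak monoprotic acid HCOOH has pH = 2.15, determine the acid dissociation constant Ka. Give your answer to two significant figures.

Ka = 1.8 × 10^-4

[H+] = 10^(-2.15) = 7.08 × 10^-3 M
At equilibrium [HA] = 0.28 − 7.08 × 10^-3 = 2.73 × 10^-1 M
Ka = [H+][A-]/[HA] = (7.08 × 10^-3)² / 2.73 × 10^-1 = 1.8 × 10^-4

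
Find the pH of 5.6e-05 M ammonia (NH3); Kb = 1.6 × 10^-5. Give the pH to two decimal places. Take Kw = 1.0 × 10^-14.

NH3 + H2O ⇌ NH4+ + OH-
From the ICE table, Kb = [OH-]²/(5.6e-05 − [OH-]) = 1.6 × 10^-5.
Here C₀/Kb ≈ 3.5, so the small-[OH-] approximation fails. Use the quadratic:
[OH-] = (−Kb + √(Kb² + 4·Kb·C₀))/2 = 2.30 × 10^-5 M
pOH = 4.64, so pH = 14.00 − pOH = 9.36

pH = 9.36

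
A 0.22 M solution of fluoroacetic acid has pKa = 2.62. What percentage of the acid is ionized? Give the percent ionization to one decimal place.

9.9%

FCH2COOH ⇌ FCH2COO- + H+; let x = [H+] at equilibrium.
Ka = 10^(−2.62) = 2.40 × 10^-3
Ka = x²/(C₀ − x); solving the quadratic gives x = 2.18 × 10^-2 M.
% ionization = x/C₀ × 100% = 2.18 × 10^-2/0.22 × 100% = 9.9%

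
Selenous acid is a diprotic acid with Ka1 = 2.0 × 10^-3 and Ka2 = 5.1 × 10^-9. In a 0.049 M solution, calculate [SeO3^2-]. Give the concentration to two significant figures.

First ionization gives [H+] ≈ [HSeO3-] = 8.95 × 10^-3 M.
Second step: Ka2 = [H+][SeO3^2-]/[HSeO3-] ≈ [SeO3^2-] (since [H+] ≈ [HSeO3-]).
So [SeO3^2-] ≈ Ka2.

5.1 × 10^-9 M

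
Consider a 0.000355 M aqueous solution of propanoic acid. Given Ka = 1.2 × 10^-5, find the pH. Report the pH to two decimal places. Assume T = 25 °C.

CH3CH2COOH ⇌ CH3CH2COO- + H+
From the ICE table, Ka = x²/(0.000355 − x) = 1.2 × 10^-5.
Here C₀/Ka ≈ 29.6, so the small-x approximation fails. Use the quadratic:
x = [−1.2e-05 + √(1.2e-05² + 1.7e-08)]/2 = 5.95 × 10^-5 M
pH = −log[H+] = −log(5.95 × 10^-5) = 4.23

pH = 4.23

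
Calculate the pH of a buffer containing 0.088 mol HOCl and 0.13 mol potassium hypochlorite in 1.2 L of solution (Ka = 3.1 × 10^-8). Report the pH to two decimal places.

pH = 7.68

pKa = −log(3.1 × 10^-8) = 7.509
Using pH = pKa + log([base]/[acid]) with [base]/[acid] = 0.13/0.088:
pH = 7.509 + (+0.169) = 7.68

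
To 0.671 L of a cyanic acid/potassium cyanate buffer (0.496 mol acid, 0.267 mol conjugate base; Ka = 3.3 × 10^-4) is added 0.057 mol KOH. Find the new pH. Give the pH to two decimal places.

pH = 3.35

After neutralization: n(HOCN) = 0.439 mol, n(OCN-) = 0.324 mol.
pKa = −log(3.3 × 10^-4) = 3.481
pH = pKa + log([A⁻]/[HA]) = 3.481 + log(0.324/0.439) = 3.481 -0.132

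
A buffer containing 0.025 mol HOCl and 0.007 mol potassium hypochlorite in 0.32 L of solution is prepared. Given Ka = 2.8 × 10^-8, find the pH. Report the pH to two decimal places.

pH = 7.00

pKa = −log(2.8 × 10^-8) = 7.553
pH = pKa + log([A⁻]/[HA]) = 7.553 + log(0.007/0.025)
pH = 7.553 + (-0.553) = 7.00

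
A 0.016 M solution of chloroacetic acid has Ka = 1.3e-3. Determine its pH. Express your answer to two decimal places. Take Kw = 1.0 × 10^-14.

ClCH2COOH ⇌ ClCH2COO- + H+
Ka = [H+]²/(0.016 − [H+]) = 1.3 × 10^-3
The 5% rule fails; solving [H+]² + Ka·[H+] − Ka·C₀ = 0 exactly:
[H+] = [−0.0013 + √(0.0013² + 8.32e-05)]/2 = 3.96 × 10^-3 M
pH = −log[H+] = −log(3.96 × 10^-3) = 2.40

pH = 2.40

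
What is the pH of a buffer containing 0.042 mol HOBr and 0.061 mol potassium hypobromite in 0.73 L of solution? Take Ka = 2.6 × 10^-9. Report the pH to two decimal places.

pH = 8.75

pKa = −log(2.6 × 10^-9) = 8.585
Henderson–Hasselbalch: pH = pKa + log([OBr-]/[HOBr]) = 8.585 + log(0.061/0.042)
pH = 8.585 + (+0.162) = 8.75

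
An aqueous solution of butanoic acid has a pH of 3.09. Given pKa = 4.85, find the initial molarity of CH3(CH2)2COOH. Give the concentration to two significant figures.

C₀ = 4.8 × 10^-2 M

[H+] = 10^(-3.09) = 8.13 × 10^-4 M = x
Ka = 10^(−4.85) = 1.41 × 10^-5
Ka = x²/(C₀ − x) ⇒ C₀ = x + x²/Ka
C₀ = 8.13 × 10^-4 + (8.13 × 10^-4)²/(1.41 × 10^-5) = 4.77 × 10^-2 M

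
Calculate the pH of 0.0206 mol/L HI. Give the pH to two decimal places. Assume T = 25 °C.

pH = 1.69

HI is a strong acid and dissociates completely, so [H+] = 0.0206 M.
pH = -log(0.0206) = 1.69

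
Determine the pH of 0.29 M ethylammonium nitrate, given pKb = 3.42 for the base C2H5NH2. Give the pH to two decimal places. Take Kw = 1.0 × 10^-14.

C2H5NH3+ is the conjugate acid of the weak base C2H5NH2.
Kb = 10^(−3.42) = 3.80 × 10^-4
Ka = Kw/Kb = 1.0×10^-14 / 3.80 × 10^-4 = 2.63 × 10^-11
From the ICE table, Ka = [H+]²/(0.29 − [H+]) = 2.63 × 10^-11.
Since Ka ≪ C₀, [H+] ≈ √(Ka·C₀) = 2.76 × 10^-6 M.
pH = −log[H+] = −log(2.76 × 10^-6) = 5.56

pH = 5.56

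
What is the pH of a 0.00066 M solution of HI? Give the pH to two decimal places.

HI is a strong acid and dissociates completely, so [H+] = 0.00066 M.
pH = -log(0.00066) = 3.18

pH = 3.18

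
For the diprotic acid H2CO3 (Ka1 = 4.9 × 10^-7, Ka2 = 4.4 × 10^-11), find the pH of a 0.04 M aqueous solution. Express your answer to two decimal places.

Since Ka1 ≫ Ka2, the first ionization dominates [H+].
Ka1 = x²/(0.04 − x) = 4.9 × 10^-7
x ≈ √(4.9 × 10^-7 × 0.04) = 1.40 × 10^-4 M
pH = −log(1.40 × 10^-4) = 3.85

pH = 3.85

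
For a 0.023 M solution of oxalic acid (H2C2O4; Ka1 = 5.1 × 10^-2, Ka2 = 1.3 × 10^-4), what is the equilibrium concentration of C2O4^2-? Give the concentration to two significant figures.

1.3 × 10^-4 M

First ionization gives [H+] ≈ [HC2O4-] = 1.72 × 10^-2 M.
Second step: Ka2 = [H+][C2O4^2-]/[HC2O4-] ≈ [C2O4^2-] (since [H+] ≈ [HC2O4-]).
So [C2O4^2-] ≈ Ka2.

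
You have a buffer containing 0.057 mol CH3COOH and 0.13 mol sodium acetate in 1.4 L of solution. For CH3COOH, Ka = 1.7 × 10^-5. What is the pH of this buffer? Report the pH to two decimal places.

pKa = −log(1.7 × 10^-5) = 4.770
Henderson–Hasselbalch: pH = pKa + log([CH3COO-]/[CH3COOH]) = 4.770 + log(0.13/0.057)
pH = 4.770 + (+0.358) = 5.13

pH = 5.13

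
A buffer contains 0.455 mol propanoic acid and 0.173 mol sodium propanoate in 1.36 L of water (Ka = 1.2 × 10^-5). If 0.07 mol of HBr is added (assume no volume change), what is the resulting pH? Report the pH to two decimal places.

After neutralization: n(CH3CH2COOH) = 0.525 mol, n(CH3CH2COO-) = 0.103 mol.
pKa = −log(1.2 × 10^-5) = 4.921
pH = pKa + log([A⁻]/[HA]) = 4.921 + log(0.103/0.525) = 4.921 -0.707

pH = 4.21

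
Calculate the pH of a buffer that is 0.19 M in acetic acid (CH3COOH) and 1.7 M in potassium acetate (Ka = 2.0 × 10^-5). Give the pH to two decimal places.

pH = 5.65

pKa = −log(2.0 × 10^-5) = 4.699
Using pH = pKa + log([base]/[acid]) with [base]/[acid] = 1.7/0.19:
pH = 4.699 + (+0.952) = 5.65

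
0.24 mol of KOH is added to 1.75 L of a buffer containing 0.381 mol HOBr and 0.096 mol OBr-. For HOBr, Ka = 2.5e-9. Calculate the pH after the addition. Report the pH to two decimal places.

After neutralization: n(HOBr) = 0.141 mol, n(OBr-) = 0.336 mol.
pKa = −log(2.5 × 10^-9) = 8.602
Henderson–Hasselbalch with mole ratio 0.336/0.141: pH = 8.602 + (+0.377)

pH = 8.98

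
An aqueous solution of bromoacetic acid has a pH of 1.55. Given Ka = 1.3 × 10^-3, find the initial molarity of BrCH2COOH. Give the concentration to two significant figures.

[H+] = 10^(-1.55) = 2.82 × 10^-2 M = x
Ka = x²/(C₀ − x) ⇒ C₀ = x + x²/Ka
C₀ = 2.82 × 10^-2 + (2.82 × 10^-2)²/(1.3 × 10^-3) = 6.40 × 10^-1 M

C₀ = 6.4 × 10^-1 M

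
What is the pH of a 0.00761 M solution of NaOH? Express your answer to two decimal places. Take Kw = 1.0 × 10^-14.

NaOH is a strong base; [OH-] = 0.00761 M.
pOH = -log(0.00761) = 2.12
pH = 14.00 - 2.12 = 11.88

pH = 11.88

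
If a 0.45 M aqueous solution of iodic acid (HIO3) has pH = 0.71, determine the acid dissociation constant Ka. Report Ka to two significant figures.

[H+] = 10^(-0.71) = 1.95 × 10^-1 M
At equilibrium [HA] = 0.45 − 1.95 × 10^-1 = 2.55 × 10^-1 M
Ka = [H+][A-]/[HA] = (1.95 × 10^-1)² / 2.55 × 10^-1 = 1.5 × 10^-1

Ka = 1.5 × 10^-1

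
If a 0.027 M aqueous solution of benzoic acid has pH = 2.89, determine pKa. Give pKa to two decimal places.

[H+] = 10^(-2.89) = 1.29 × 10^-3 M
At equilibrium [HA] = 0.027 − 1.29 × 10^-3 = 2.57 × 10^-2 M
Ka = [H+][A-]/[HA] = (1.29 × 10^-3)² / 2.57 × 10^-2 = 6.48 × 10^-5
pKa = -log(6.48 × 10^-5) = 4.19

pKa = 4.19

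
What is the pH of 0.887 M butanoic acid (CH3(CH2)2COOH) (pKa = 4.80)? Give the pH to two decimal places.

pH = 2.43

CH3(CH2)2COOH ⇌ CH3(CH2)2COO- + H+
Ka = 10^(−4.80) = 1.58 × 10^-5
Ka = x²/(0.887 − x) = 1.58 × 10^-5
Assume x ≪ 0.887: x ≈ √(1.58 × 10^-5 × 0.887) = 3.74 × 10^-3 M
pH = −log(3.74 × 10^-3) = 2.43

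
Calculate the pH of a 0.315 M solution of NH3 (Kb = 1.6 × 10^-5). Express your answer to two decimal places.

NH3 + H2O ⇌ NH4+ + OH-
Let x = [OH-] at equilibrium. Kb = x²/(0.315 − x).
Neglecting x in the denominator: x = √(1.6 × 10^-5 × 0.315) = 2.24 × 10^-3 M
pOH = 2.65, so pH = 14.00 − pOH = 11.35

pH = 11.35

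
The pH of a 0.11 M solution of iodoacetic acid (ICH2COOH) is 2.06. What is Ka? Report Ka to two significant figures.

Ka = 7.5 × 10^-4

[H+] = 10^(-2.06) = 8.71 × 10^-3 M
At equilibrium [HA] = 0.11 − 8.71 × 10^-3 = 1.01 × 10^-1 M
Ka = [H+][A-]/[HA] = (8.71 × 10^-3)² / 1.01 × 10^-1 = 7.5 × 10^-4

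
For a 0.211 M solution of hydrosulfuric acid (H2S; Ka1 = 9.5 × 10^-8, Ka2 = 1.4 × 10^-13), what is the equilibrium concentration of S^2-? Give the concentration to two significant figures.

First ionization gives [H+] ≈ [HS-] = 1.42 × 10^-4 M.
Second step: Ka2 = [H+][S^2-]/[HS-] ≈ [S^2-] (since [H+] ≈ [HS-]).
So [S^2-] ≈ Ka2.

1.4 × 10^-13 M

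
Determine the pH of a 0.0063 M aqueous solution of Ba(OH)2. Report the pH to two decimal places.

Ba(OH)2 is a strong base (each formula unit releases 2 OH-); [OH-] = 0.0126 M.
pOH = -log(0.0126) = 1.90
pH = 14.00 - 1.90 = 12.10

pH = 12.10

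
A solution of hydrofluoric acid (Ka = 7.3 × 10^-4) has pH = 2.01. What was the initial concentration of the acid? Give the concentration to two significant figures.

[H+] = 10^(-2.01) = 9.77 × 10^-3 M = x
Ka = x²/(C₀ − x) ⇒ C₀ = x + x²/Ka
C₀ = 9.77 × 10^-3 + (9.77 × 10^-3)²/(7.3 × 10^-4) = 1.41 × 10^-1 M

C₀ = 1.4 × 10^-1 M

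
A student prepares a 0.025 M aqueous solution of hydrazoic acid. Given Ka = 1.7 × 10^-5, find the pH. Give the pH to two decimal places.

pH = 3.19

HN3 ⇌ N3- + H+
Let x = [H+] at equilibrium. Ka = x²/(0.025 − x).
Since Ka ≪ C₀, x ≈ √(Ka·C₀) = 6.52 × 10^-4 M.
pH = −log[H+] = −log(6.52 × 10^-4) = 3.19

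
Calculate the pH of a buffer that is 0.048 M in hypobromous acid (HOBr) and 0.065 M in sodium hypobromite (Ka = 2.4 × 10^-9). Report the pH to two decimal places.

pKa = −log(2.4 × 10^-9) = 8.620
pH = pKa + log([A⁻]/[HA]) = 8.620 + log(0.065/0.048)
pH = 8.620 + (+0.132) = 8.75

pH = 8.75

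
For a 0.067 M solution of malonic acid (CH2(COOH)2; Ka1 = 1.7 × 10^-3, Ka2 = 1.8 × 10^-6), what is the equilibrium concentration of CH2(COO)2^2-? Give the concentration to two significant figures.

First ionization gives [H+] ≈ [CH2(COOH)COO-] = 9.86 × 10^-3 M.
Second step: Ka2 = [H+][CH2(COO)2^2-]/[CH2(COOH)COO-] ≈ [CH2(COO)2^2-] (since [H+] ≈ [CH2(COOH)COO-]).
So [CH2(COO)2^2-] ≈ Ka2.

1.8 × 10^-6 M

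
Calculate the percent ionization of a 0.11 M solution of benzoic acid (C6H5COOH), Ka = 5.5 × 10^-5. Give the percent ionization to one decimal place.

2.2%

C6H5COOH ⇌ C6H5COO- + H+; let x = [H+] at equilibrium.
x ≈ √(Ka·C₀) = √(5.5 × 10^-5 × 0.11) = 2.46 × 10^-3 M
Fraction ionized = 2.46 × 10^-3 / 0.11 = 0.0224 → 2.2%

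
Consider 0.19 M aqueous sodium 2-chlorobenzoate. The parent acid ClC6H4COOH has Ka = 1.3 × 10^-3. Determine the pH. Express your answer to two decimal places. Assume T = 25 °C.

pH = 8.08

ClC6H4COO- is the conjugate base of the weak acid ClC6H4COOH.
Kb = Kw/Ka = 1.0×10^-14 / 1.3 × 10^-3 = 7.69 × 10^-12
From the ICE table, Kb = x²/(0.19 − x) = 7.69 × 10^-12.
Neglecting x in the denominator: x = √(7.69 × 10^-12 × 0.19) = 1.21 × 10^-6 M
pOH = −log(1.21 × 10^-6) = 5.92; pH = 14.00 − 5.92 = 8.08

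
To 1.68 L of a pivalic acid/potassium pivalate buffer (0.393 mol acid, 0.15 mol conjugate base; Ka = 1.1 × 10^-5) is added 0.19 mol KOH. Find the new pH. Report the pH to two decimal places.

OH- converts (CH3)3CCOOH to (CH3)3CCOO-: (CH3)3CCOOH → 0.203 mol, (CH3)3CCOO- → 0.34 mol.
pKa = −log(1.1 × 10^-5) = 4.959
pH = pKa + log(n_(CH3)3CCOO-/n_(CH3)3CCOOH) = 4.959 + log(0.34/0.203) = 4.959 + (+0.224)

pH = 5.18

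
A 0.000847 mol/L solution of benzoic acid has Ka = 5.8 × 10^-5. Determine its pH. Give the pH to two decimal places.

C6H5COOH ⇌ C6H5COO- + H+
Ka = [H+]²/(0.000847 − [H+]) = 5.8 × 10^-5
[H+] is not negligible relative to C₀; solve [H+]² + 5.8e-05·[H+] − 4.91e-08 = 0.
[H+] = [−5.8e-05 + √(5.8e-05² + 1.97e-07)]/2 = 1.95 × 10^-4 M
pH = −log[H+] = −log(1.95 × 10^-4) = 3.71

pH = 3.71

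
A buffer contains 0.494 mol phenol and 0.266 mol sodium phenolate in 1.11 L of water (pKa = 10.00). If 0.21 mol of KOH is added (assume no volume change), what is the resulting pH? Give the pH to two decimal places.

pH = 10.22

After neutralization: n(C6H5OH) = 0.284 mol, n(C6H5O-) = 0.476 mol.
pH = pKa + log(n_C6H5O-/n_C6H5OH) = 10.00 + log(0.476/0.284) = 10.00 + (+0.224)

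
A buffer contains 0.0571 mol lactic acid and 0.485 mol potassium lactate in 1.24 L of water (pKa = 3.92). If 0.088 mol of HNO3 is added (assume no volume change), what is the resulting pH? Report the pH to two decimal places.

pH = 4.36

Added H+ converts CH3CH(OH)COO- to CH3CH(OH)COOH: CH3CH(OH)COOH → 0.145 mol, CH3CH(OH)COO- → 0.397 mol.
pH = pKa + log([A⁻]/[HA]) = 3.92 + log(0.397/0.145) = 3.92 +0.437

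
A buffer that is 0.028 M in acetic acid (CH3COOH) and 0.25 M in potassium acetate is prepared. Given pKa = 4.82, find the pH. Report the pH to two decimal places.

Using pH = pKa + log([base]/[acid]) with [base]/[acid] = 0.25/0.028:
pH = 4.82 + (+0.951) = 5.77

pH = 5.77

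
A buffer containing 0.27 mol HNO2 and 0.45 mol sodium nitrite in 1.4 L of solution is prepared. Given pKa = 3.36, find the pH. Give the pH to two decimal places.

pH = pKa + log([A⁻]/[HA]) = 3.36 + log(0.45/0.27)
pH = 3.36 + (+0.222) = 3.58

pH = 3.58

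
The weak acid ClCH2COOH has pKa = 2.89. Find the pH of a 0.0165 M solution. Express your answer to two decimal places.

ClCH2COOH ⇌ ClCH2COO- + H+
Ka = 10^(−2.89) = 1.29 × 10^-3
Let x = [H+] at equilibrium. Ka = x²/(0.0165 − x).
The 5% rule fails; solving x² + Ka·x − Ka·C₀ = 0 exactly:
x = [−0.00129 + √(0.00129² + 8.51e-05)]/2 = 4.01 × 10^-3 M
pH = −log[H+] = −log(4.01 × 10^-3) = 2.40

pH = 2.40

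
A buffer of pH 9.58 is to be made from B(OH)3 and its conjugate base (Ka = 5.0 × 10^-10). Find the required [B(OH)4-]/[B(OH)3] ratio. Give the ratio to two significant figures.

pKa = -log(5.0 × 10^-10) = 9.301
pH = pKa + log(r) ⇒ log(r) = 9.58 − 9.301 = +0.279
r = [B(OH)4-]/[B(OH)3] = 10^(+0.279) = 1.9

ratio = 1.9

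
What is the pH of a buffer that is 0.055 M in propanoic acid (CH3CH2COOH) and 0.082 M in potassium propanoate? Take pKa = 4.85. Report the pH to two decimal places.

Henderson–Hasselbalch: pH = pKa + log([CH3CH2COO-]/[CH3CH2COOH]) = 4.85 + log(0.082/0.055)
pH = 4.85 + (+0.173) = 5.02

pH = 5.02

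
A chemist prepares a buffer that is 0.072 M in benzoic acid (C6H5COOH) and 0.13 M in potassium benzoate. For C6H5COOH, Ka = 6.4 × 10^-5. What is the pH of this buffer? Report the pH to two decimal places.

pH = 4.45

pKa = −log(6.4 × 10^-5) = 4.194
pH = pKa + log([A⁻]/[HA]) = 4.194 + log(0.13/0.072)
pH = 4.194 + (+0.257) = 4.45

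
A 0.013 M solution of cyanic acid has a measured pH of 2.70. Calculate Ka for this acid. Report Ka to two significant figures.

Ka = 3.6 × 10^-4

[H+] = 10^(-2.70) = 2.00 × 10^-3 M
At equilibrium [HA] = 0.013 − 2.00 × 10^-3 = 1.10 × 10^-2 M
Ka = [H+][A-]/[HA] = (2.00 × 10^-3)² / 1.10 × 10^-2 = 3.6 × 10^-4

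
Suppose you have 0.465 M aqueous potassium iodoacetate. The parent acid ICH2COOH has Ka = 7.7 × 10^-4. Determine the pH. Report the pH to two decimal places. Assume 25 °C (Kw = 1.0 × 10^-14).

ICH2COO- is the conjugate base of the weak acid ICH2COOH.
Kb = Kw/Ka = 1.0×10^-14 / 7.7 × 10^-4 = 1.30 × 10^-11
From the ICE table, Kb = [OH-]²/(0.465 − [OH-]) = 1.30 × 10^-11.
Assume [OH-] ≪ 0.465: [OH-] ≈ √(1.30 × 10^-11 × 0.465) = 2.46 × 10^-6 M
pOH = 5.61, so pH = 14.00 − pOH = 8.39

pH = 8.39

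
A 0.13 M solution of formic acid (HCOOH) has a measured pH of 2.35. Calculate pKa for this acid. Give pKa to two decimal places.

pKa = 3.80

[H+] = 10^(-2.35) = 4.47 × 10^-3 M
At equilibrium [HA] = 0.13 − 4.47 × 10^-3 = 1.26 × 10^-1 M
Ka = [H+][A-]/[HA] = (4.47 × 10^-3)² / 1.26 × 10^-1 = 1.59 × 10^-4
pKa = -log(1.59 × 10^-4) = 3.80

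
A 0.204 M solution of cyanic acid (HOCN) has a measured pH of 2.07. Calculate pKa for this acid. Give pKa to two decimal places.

[H+] = 10^(-2.07) = 8.51 × 10^-3 M
At equilibrium [HA] = 0.204 − 8.51 × 10^-3 = 1.95 × 10^-1 M
Ka = [H+][A-]/[HA] = (8.51 × 10^-3)² / 1.95 × 10^-1 = 3.71 × 10^-4
pKa = -log(3.71 × 10^-4) = 3.43

pKa = 3.43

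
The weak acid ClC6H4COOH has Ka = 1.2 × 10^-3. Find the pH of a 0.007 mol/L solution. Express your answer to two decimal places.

ClC6H4COOH ⇌ ClC6H4COO- + H+
From the ICE table, Ka = [H+]²/(0.007 − [H+]) = 1.2 × 10^-3.
The 5% rule fails; solving [H+]² + Ka·[H+] − Ka·C₀ = 0 exactly:
[H+] = (−Ka + √(Ka² + 4·Ka·C₀))/2 = 2.36 × 10^-3 M
pH = −log(2.36 × 10^-3) = 2.63

pH = 2.63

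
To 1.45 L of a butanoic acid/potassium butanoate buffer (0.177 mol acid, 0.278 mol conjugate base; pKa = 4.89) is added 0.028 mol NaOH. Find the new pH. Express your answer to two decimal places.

pH = 5.20

After neutralization: n(CH3(CH2)2COOH) = 0.149 mol, n(CH3(CH2)2COO-) = 0.306 mol.
Henderson–Hasselbalch with mole ratio 0.306/0.149: pH = 4.89 + (+0.313)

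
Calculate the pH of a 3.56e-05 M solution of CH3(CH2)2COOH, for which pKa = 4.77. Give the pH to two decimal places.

pH = 4.76

CH3(CH2)2COOH ⇌ CH3(CH2)2COO- + H+
Ka = 10^(−4.77) = 1.70 × 10^-5
Ka = x²/(3.56e-05 − x) = 1.70 × 10^-5
Here C₀/Ka ≈ 2.09, so the small-x approximation fails. Use the quadratic:
x = [−1.7e-05 + √(1.7e-05² + 2.42e-09)]/2 = 1.75 × 10^-5 M
pH = −log[H+] = −log(1.75 × 10^-5) = 4.76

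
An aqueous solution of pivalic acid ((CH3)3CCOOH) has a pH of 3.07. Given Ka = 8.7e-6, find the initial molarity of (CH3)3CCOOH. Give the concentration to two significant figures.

C₀ = 8.4 × 10^-2 M

[H+] = 10^(-3.07) = 8.51 × 10^-4 M = x
Ka = x²/(C₀ − x) ⇒ C₀ = x + x²/Ka
C₀ = 8.51 × 10^-4 + (8.51 × 10^-4)²/(8.7 × 10^-6) = 8.41 × 10^-2 M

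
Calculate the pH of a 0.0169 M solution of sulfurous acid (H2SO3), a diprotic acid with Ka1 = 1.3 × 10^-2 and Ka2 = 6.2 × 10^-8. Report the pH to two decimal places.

pH = 2.01

Since Ka1 ≫ Ka2, the first ionization dominates [H+].
Ka1 = x²/(0.0169 − x) = 1.3 × 10^-2
Solving the quadratic: x = (−Ka1 + √(Ka1² + 4·Ka1·C₀))/2 = 9.68 × 10^-3 M
pH = −log(9.68 × 10^-3) = 2.01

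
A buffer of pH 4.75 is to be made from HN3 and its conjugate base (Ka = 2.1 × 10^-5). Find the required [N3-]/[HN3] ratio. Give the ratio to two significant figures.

pKa = -log(2.1 × 10^-5) = 4.678
pH = pKa + log(r) ⇒ log(r) = 4.75 − 4.678 = +0.072
r = [N3-]/[HN3] = 10^(+0.072) = 1.18

ratio = 1.2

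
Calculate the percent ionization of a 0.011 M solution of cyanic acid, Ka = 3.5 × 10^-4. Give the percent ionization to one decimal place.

16.3%

HOCN ⇌ OCN- + H+; let x = [H+] at equilibrium.
Ka = x²/(C₀ − x); solving the quadratic gives x = 1.79 × 10^-3 M.
Fraction ionized = 1.79 × 10^-3 / 0.011 = 0.1627 → 16.3%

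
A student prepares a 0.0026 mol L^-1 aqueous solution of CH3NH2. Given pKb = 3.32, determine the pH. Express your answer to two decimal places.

CH3NH2 + H2O ⇌ CH3NH3+ + OH-
Kb = 10^(−3.32) = 4.79 × 10^-4
From the ICE table, Kb = [OH-]²/(0.0026 − [OH-]) = 4.79 × 10^-4.
The 5% rule fails; solving [OH-]² + Kb·[OH-] − Kb·C₀ = 0 exactly:
[OH-] = [−0.000479 + √(0.000479² + 4.98e-06)]/2 = 9.02 × 10^-4 M
pOH = −log(9.02 × 10^-4) = 3.04; pH = 14.00 − 3.04 = 10.96

pH = 10.96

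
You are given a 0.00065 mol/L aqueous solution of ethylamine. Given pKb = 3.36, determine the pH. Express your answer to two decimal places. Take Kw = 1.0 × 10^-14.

C2H5NH2 + H2O ⇌ C2H5NH3+ + OH-
Kb = 10^(−3.36) = 4.37 × 10^-4
From the ICE table, Kb = x²/(0.00065 − x) = 4.37 × 10^-4.
The 5% rule fails; solving x² + Kb·x − Kb·C₀ = 0 exactly:
x = [−0.000437 + √(0.000437² + 1.14e-06)]/2 = 3.58 × 10^-4 M
pOH = 3.45, so pH = 14.00 − pOH = 10.55

pH = 10.55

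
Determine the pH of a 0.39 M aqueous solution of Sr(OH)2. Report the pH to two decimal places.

pH = 13.89

Sr(OH)2 is a strong base (each formula unit releases 2 OH-); [OH-] = 0.78 M.
pOH = -log(0.78) = 0.11
pH = 14.00 - 0.11 = 13.89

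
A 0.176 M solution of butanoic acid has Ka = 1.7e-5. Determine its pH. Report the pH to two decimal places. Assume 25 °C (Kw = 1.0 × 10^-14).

CH3(CH2)2COOH ⇌ CH3(CH2)2COO- + H+
Ka = x²/(0.176 − x) = 1.7 × 10^-5
Assume x ≪ 0.176: x ≈ √(1.7 × 10^-5 × 0.176) = 1.73 × 10^-3 M
Check: 0.98% ionized — well under 5%, approximation valid.
pH = −log(1.73 × 10^-3) = 2.76

pH = 2.76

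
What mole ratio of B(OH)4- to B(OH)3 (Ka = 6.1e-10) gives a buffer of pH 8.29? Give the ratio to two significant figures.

pKa = -log(6.1 × 10^-10) = 9.215
pH = pKa + log(r) ⇒ log(r) = 8.29 − 9.215 = -0.925
r = [B(OH)4-]/[B(OH)3] = 10^(-0.925) = 0.119

ratio = 0.12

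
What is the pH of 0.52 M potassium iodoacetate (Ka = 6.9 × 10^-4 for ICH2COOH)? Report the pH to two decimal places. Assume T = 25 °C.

pH = 8.44

ICH2COO- is the conjugate base of the weak acid ICH2COOH.
Kb = Kw/Ka = 1.0×10^-14 / 6.9 × 10^-4 = 1.45 × 10^-11
Let x = [OH-] at equilibrium. Kb = x²/(0.52 − x).
Since Kb ≪ C₀, x ≈ √(Kb·C₀) = 2.75 × 10^-6 M.
Check: 0.00053% ionized — well under 5%, approximation valid.
pOH = 5.56, so pH = 14.00 − pOH = 8.44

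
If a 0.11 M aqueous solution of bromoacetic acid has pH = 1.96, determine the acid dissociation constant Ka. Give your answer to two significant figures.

[H+] = 10^(-1.96) = 1.10 × 10^-2 M
At equilibrium [HA] = 0.11 − 1.10 × 10^-2 = 9.90 × 10^-2 M
Ka = [H+][A-]/[HA] = (1.10 × 10^-2)² / 9.90 × 10^-2 = 1.2 × 10^-3

Ka = 1.2 × 10^-3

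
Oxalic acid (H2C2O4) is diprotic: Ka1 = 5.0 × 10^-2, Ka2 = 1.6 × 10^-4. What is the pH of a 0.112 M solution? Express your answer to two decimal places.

pH = 1.27

Since Ka1 ≫ Ka2, the first ionization dominates [H+].
Ka1 = x²/(0.112 − x) = 5.0 × 10^-2
Solving the quadratic: x = (−Ka1 + √(Ka1² + 4·Ka1·C₀))/2 = 5.39 × 10^-2 M
pH = −log(5.39 × 10^-2) = 1.27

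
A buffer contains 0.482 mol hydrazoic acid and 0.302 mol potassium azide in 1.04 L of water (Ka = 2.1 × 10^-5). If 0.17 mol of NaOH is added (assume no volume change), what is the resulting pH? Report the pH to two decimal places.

pH = 4.86

OH- converts HN3 to N3-: HN3 → 0.312 mol, N3- → 0.472 mol.
pKa = −log(2.1 × 10^-5) = 4.678
pH = pKa + log(n_N3-/n_HN3) = 4.678 + log(0.472/0.312) = 4.678 + (+0.180)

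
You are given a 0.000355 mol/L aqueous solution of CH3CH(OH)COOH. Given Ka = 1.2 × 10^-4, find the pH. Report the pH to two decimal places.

pH = 3.81

CH3CH(OH)COOH ⇌ CH3CH(OH)COO- + H+
From the ICE table, Ka = x²/(0.000355 − x) = 1.2 × 10^-4.
x is not negligible relative to C₀; solve x² + 0.00012·x − 4.26e-08 = 0.
x = (−Ka + √(Ka² + 4·Ka·C₀))/2 = 1.55 × 10^-4 M
pH = −log[H+] = −log(1.55 × 10^-4) = 3.81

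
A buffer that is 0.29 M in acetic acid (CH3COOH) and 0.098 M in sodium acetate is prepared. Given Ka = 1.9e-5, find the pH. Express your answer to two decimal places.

pKa = −log(1.9 × 10^-5) = 4.721
Using pH = pKa + log([base]/[acid]) with [base]/[acid] = 0.098/0.29:
pH = 4.721 + (-0.471) = 4.25

pH = 4.25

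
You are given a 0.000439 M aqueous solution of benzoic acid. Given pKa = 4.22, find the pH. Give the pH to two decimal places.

C6H5COOH ⇌ C6H5COO- + H+
Ka = 10^(−4.22) = 6.03 × 10^-5
From the ICE table, Ka = x²/(0.000439 − x) = 6.03 × 10^-5.
The 5% rule fails; solving x² + Ka·x − Ka·C₀ = 0 exactly:
x = [−6.03e-05 + √(6.03e-05² + 1.06e-07)]/2 = 1.35 × 10^-4 M
pH = −log(1.35 × 10^-4) = 3.87

pH = 3.87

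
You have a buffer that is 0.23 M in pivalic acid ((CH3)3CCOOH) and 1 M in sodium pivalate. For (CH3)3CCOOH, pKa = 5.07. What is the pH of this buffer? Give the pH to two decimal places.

pH = pKa + log([A⁻]/[HA]) = 5.07 + log(1/0.23)
pH = 5.07 + (+0.638) = 5.71

pH = 5.71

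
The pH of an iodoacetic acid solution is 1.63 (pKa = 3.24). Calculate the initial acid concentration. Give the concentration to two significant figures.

C₀ = 9.8 × 10^-1 M

[H+] = 10^(-1.63) = 2.34 × 10^-2 M = x
Ka = 10^(−3.24) = 5.75 × 10^-4
Ka = x²/(C₀ − x) ⇒ C₀ = x + x²/Ka
C₀ = 2.34 × 10^-2 + (2.34 × 10^-2)²/(5.75 × 10^-4) = 9.76 × 10^-1 M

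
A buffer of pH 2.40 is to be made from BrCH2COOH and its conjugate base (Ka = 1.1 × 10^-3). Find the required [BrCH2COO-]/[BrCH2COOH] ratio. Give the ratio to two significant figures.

ratio = 0.28

pKa = -log(1.1 × 10^-3) = 2.959
pH = pKa + log(r) ⇒ log(r) = 2.40 − 2.959 = -0.559
r = [BrCH2COO-]/[BrCH2COOH] = 10^(-0.559) = 0.276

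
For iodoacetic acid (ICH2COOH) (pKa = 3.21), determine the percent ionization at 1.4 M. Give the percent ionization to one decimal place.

ICH2COOH ⇌ ICH2COO- + H+; let x = [H+] at equilibrium.
Ka = 10^(−3.21) = 6.17 × 10^-4
x ≈ √(Ka·C₀) = √(6.17 × 10^-4 × 1.4) = 2.94 × 10^-2 M
% ionization = x/C₀ × 100% = 2.94 × 10^-2/1.4 × 100% = 2.1%

2.1%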